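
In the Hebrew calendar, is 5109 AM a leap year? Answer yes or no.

yes

Hebrew year 5109 is year 17 of its 19-year Metonic cycle; leap years are at positions 3, 6, 8, 11, 14, 17, 19, so it is a leap year (13 months).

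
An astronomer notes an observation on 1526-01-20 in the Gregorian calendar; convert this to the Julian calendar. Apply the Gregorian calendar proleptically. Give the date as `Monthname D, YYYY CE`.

January 10, 1526 CE

The Julian–Gregorian offset here is 10 days (Julian trailing).
20 January 1526 Gregorian − 10 days → 10 January 1526 Julian.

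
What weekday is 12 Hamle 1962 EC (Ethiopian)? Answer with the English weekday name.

Equivalently 19 July 1970 Gregorian, JDN 2440787.
Since JDN mod 7 = 6 (0 = Monday), the day is Sunday.

Sunday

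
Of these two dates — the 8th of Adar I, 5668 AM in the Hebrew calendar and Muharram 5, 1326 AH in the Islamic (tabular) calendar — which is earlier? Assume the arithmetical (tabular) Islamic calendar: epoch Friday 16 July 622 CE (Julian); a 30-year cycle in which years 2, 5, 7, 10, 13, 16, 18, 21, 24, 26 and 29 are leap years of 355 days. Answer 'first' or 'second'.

The two dates have Julian Day Numbers 2417982 and 2417980 respectively.
Since 2417980 < 2417982, the second date comes first.

second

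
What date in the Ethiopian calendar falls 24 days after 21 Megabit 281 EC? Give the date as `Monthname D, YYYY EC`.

Counting 24 days forward from JDN 1826691 reaches JDN 1826715, which is Miyazya 15, 281 EC.

Miyazya 15, 281 EC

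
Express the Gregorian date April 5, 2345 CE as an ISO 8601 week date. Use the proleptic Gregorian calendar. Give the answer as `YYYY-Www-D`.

The weekday is Thursday (ISO weekday 4).
That Thursday belongs to ISO week 14 of ISO year 2345.

2345-W14-4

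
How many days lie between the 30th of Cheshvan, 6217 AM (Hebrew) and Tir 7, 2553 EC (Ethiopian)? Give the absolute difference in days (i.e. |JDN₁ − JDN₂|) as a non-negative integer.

38037

First date → JDN 2618428; second date → JDN 2656465.
The interval is |2618428 − 2656465| = 38037 days.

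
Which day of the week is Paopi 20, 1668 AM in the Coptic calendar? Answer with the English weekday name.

Wednesday

Equivalently 31 October 1951 Gregorian, JDN 2433951.
JDN 2433951 mod 7 = 2, and JDN 0 was a Monday, so this is a Wednesday.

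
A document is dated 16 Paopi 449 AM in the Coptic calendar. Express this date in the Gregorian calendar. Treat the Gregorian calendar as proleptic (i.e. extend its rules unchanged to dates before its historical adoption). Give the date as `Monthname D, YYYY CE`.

October 17, 732 CE

Both dates share Julian Day Number 1988707; in the Gregorian calendar that is 17 October 732 CE.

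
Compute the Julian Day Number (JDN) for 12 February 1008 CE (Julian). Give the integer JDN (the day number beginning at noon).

2089272

Equivalently 18 February 1008 (proleptic Gregorian).
JDN 2400001 is 17 November 1858 CE (Gregorian), MJD 0; the target day is −310729 days from there, so JDN = 2089272.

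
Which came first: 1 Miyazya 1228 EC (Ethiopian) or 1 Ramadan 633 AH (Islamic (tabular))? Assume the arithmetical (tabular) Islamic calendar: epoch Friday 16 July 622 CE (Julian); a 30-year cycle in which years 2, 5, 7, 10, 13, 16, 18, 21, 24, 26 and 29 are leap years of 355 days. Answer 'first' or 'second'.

first

The two dates have Julian Day Numbers 2172593 and 2172636 respectively.
Since 2172593 < 2172636, the first date comes first.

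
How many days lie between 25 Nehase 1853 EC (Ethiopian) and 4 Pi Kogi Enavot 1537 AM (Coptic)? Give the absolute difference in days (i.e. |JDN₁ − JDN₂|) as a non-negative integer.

14601

JDN of the first date = 2401018.
JDN of the second date = 2386417.
|2386417 − 2401018| = 14601.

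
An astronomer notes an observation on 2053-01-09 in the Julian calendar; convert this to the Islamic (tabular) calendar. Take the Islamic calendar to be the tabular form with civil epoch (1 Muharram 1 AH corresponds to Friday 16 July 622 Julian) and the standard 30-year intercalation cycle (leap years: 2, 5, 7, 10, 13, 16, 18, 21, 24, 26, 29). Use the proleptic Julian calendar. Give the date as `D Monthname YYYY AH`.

Both dates share Julian Day Number 2470925; in the tabular Islamic calendar that is 2 Jumada al-Thani 1475 AH.

2 Jumada al-Thani 1475 AH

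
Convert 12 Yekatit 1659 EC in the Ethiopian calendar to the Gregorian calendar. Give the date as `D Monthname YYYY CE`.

Both dates share Julian Day Number 2329966; in the Gregorian calendar that is 16 February 1667 CE.

16 February 1667 CE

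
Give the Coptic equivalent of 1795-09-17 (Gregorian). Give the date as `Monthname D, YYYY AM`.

Thout 8, 1512 AM

Both dates share Julian Day Number 2376930; in the Coptic calendar that is 8 Thout 1512 AM.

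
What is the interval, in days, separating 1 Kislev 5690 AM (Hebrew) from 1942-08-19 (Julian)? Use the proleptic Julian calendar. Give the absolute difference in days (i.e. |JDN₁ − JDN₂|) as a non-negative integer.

JDN of the first date = 2425949.
JDN of the second date = 2430604.
|2430604 − 2425949| = 4655.

4655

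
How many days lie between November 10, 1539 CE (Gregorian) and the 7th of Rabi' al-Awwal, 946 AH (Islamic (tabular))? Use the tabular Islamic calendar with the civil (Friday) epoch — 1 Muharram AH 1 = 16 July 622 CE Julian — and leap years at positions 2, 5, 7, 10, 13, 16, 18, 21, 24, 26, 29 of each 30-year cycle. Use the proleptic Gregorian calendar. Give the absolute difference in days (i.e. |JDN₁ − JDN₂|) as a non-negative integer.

JDN of the first date = 2283481.
JDN of the second date = 2283381.
|2283381 − 2283481| = 100.

100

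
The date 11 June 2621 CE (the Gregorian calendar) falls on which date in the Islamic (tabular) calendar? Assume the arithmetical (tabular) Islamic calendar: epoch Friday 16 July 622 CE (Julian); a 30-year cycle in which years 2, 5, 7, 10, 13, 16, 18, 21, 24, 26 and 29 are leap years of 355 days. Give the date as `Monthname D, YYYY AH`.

Rabi' al-Awwal 29, 2061 AH

Both dates share Julian Day Number 2678522; in the tabular Islamic calendar that is 29 Rabi' al-Awwal 2061 AH.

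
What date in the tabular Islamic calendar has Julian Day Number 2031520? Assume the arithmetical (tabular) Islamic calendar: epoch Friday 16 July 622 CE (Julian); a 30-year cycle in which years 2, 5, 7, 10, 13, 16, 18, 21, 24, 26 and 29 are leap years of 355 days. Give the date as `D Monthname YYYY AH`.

11 Jumada al-Thani 235 AH

The proleptic Gregorian equivalent of JDN 2031520 is 4 January 850.
In the tabular Islamic calendar that day is 11 Jumada al-Thani 235 AH.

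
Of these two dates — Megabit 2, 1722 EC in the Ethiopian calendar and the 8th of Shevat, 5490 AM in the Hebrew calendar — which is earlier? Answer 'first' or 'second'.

The two dates have Julian Day Numbers 2352997 and 2352955 respectively.
Since 2352955 < 2352997, the second date comes first.

second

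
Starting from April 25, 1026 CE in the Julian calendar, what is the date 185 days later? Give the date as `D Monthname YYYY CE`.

27 October 1026 CE

The starting date is JDN 2095919; 2095919 + 185 = 2096104.
JDN 2096104 corresponds to 27 October 1026 CE.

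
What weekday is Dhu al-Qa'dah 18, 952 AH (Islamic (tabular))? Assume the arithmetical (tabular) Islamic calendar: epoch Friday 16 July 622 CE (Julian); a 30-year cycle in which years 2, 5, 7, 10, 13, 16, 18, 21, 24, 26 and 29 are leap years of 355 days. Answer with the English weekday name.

Equivalently 31 January 1546 Gregorian, JDN 2285755.
JDN 2285755 mod 7 = 3, and JDN 0 was a Monday, so this is a Thursday.

Thursday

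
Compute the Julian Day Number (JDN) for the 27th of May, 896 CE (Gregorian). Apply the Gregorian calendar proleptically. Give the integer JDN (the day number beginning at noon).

2048465

JDN 2400001 is 17 November 1858 CE (Gregorian), MJD 0; the target day is −351536 days from there, so JDN = 2048465.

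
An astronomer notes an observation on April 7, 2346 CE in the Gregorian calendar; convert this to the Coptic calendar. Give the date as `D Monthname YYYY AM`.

26 Paremhat 2062 AM

Julian Day Number of the source date = 2578015.
Converting JDN 2578015 to the Coptic calendar gives 26 Paremhat 2062 AM.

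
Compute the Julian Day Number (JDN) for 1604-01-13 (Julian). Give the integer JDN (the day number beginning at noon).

2306931

In the Gregorian calendar the same day is 23 January 1604.
JDN 2451545 is 1 January 2000 CE (Gregorian); the target day is −144614 days from there, so JDN = 2306931.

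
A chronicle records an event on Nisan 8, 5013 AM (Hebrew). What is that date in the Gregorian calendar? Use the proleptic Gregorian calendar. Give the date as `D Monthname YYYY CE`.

Julian Day Number of the source date = 2178784.
Converting JDN 2178784 to the Gregorian calendar gives 16 March 1253 CE.

16 March 1253 CE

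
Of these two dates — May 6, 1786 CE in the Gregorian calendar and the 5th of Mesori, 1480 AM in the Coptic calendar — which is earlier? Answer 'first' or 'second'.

Converting both to JDN: 2373509 vs 2365569; the smaller is the second.

second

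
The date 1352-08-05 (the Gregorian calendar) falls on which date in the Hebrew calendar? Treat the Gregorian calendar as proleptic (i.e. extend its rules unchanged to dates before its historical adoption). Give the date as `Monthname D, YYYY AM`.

Julian Day Number of the source date = 2215085.
Converting JDN 2215085 to the Hebrew calendar gives 16 Av 5112 AM.

Av 16, 5112 AM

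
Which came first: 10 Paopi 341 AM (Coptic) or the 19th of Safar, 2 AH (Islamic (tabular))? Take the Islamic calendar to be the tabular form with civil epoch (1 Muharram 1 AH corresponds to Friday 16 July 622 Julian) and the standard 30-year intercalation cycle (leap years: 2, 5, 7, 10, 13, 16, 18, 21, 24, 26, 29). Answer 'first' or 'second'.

The two dates have Julian Day Numbers 1949254 and 1948842 respectively.
Since 1948842 < 1949254, the second date comes first.

second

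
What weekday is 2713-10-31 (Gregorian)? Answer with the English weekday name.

2712266 ≡ 4 (mod 7); counting from Monday = 0 gives Friday.

Friday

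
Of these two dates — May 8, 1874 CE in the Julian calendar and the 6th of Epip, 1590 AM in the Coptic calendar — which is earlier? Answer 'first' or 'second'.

first

First date → JDN 2405664; second date → JDN 2405717.
JDN 2405664 < JDN 2405717, so the first date is earlier.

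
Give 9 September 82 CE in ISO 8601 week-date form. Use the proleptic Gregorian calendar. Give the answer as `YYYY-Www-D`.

The weekday is Wednesday (ISO weekday 3).
That Wednesday belongs to ISO week 37 of ISO year 82.

0082-W37-3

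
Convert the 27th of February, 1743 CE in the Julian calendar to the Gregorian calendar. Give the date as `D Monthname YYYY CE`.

For dates in this range the Gregorian date is 11 days ahead of the Julian.
27 February 1743 Julian + 11 days → 10 March 1743 Gregorian.

10 March 1743 CE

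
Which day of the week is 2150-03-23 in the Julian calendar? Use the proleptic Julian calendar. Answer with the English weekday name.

Equivalently 6 April 2150 Gregorian, JDN 2506427.
JDN 2506427 mod 7 = 0, and JDN 0 was a Monday, so this is a Monday.

Monday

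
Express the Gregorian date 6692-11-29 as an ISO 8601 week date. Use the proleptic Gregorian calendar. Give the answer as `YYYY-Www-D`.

The weekday is Tuesday (ISO weekday 2).
That Tuesday belongs to ISO week 48 of ISO year 6692.

6692-W48-2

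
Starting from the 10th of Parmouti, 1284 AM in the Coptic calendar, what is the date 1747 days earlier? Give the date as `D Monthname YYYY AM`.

Counting 1747 days back from JDN 2293865 reaches JDN 2292118, which is 30 Paoni 1279 AM.

30 Paoni 1279 AM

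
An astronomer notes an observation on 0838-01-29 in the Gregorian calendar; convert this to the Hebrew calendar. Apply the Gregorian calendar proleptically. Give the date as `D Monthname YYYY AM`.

Both dates share Julian Day Number 2027162; in the Hebrew calendar that is 26 Shevat 4598 AM.

26 Shevat 4598 AM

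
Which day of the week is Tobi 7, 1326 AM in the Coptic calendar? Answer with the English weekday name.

Tuesday

This is JDN 2309112 (12 January 1610 Gregorian).
2309112 ≡ 1 (mod 7); counting from Monday = 0 gives Tuesday.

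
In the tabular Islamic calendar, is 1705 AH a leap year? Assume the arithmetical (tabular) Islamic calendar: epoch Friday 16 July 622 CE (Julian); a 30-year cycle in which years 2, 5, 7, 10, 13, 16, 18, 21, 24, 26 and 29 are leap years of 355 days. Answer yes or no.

no

Year 1705 AH is year 25 of its 30-year cycle; leap positions are 2, 5, 7, 10, 13, 16, 18, 21, 24, 26, 29, so it is a common year (354 days).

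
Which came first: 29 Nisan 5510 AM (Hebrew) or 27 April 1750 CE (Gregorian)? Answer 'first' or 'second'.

Converting both to JDN: 2360359 vs 2360351; the smaller is the second.

second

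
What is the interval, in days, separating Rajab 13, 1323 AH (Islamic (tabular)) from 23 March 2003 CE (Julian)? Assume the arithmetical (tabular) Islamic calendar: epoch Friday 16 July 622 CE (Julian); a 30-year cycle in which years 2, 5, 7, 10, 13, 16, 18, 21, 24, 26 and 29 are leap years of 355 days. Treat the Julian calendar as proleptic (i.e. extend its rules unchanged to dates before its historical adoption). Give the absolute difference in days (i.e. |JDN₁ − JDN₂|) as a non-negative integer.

JDN of the first date = 2417102.
JDN of the second date = 2452735.
|2452735 − 2417102| = 35633.

35633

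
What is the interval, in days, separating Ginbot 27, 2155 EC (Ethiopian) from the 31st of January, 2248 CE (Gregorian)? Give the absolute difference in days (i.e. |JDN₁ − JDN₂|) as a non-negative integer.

30920

First date → JDN 2511235; second date → JDN 2542155.
The interval is |2511235 − 2542155| = 30920 days.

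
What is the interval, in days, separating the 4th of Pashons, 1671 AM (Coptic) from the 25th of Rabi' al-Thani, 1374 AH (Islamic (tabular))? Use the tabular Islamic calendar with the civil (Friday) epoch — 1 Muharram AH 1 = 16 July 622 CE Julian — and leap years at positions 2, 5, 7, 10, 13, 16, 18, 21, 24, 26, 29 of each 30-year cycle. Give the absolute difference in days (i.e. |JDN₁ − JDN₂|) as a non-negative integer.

142

JDN of the first date = 2435240.
JDN of the second date = 2435098.
|2435098 − 2435240| = 142.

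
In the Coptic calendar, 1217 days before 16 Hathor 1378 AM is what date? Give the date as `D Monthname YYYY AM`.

The starting date is JDN 2328054; 2328054 − 1217 = 2326837.
JDN 2326837 corresponds to 20 Epip 1374 AM.

20 Epip 1374 AM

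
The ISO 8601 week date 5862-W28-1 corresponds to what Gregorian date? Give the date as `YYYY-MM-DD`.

5862-07-07

ISO week 1 of 5862 is the week containing the first Thursday of 5862.
Week 28, day 1 (Monday) lands on 5862-07-07.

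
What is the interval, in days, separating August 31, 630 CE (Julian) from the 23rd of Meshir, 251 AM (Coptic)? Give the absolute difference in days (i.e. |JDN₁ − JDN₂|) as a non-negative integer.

First date → JDN 1951408; second date → JDN 1916514.
The interval is |1951408 − 1916514| = 34894 days.

34894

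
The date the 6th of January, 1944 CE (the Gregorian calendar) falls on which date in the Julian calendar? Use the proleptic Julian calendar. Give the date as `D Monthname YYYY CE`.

The Julian–Gregorian offset here is 13 days (Julian trailing).
6 January 1944 Gregorian − 13 days → 24 December 1943 Julian.

24 December 1943 CE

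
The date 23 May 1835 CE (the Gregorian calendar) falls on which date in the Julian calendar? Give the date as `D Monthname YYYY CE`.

11 May 1835 CE

The Julian–Gregorian offset here is 12 days (Julian trailing).
23 May 1835 Gregorian − 12 days → 11 May 1835 Julian.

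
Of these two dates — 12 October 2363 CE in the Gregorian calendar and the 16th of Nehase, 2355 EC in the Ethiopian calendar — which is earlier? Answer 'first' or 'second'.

Converting both to JDN: 2584412 vs 2584364; the smaller is the second.

second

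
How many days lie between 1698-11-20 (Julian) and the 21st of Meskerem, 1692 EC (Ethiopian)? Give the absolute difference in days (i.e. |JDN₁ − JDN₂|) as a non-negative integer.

303

First date → JDN 2341576; second date → JDN 2341879.
The interval is |2341576 − 2341879| = 303 days.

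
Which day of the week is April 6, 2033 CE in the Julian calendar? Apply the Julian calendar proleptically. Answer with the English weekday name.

Equivalently 19 April 2033 Gregorian, JDN 2463707.
JDN 2463707 mod 7 = 1, and JDN 0 was a Monday, so this is a Tuesday.

Tuesday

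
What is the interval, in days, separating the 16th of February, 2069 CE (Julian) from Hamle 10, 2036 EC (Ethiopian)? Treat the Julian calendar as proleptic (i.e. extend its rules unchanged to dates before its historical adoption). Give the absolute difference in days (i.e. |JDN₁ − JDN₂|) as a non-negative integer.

JDN of the first date = 2476807.
JDN of the second date = 2467814.
|2467814 − 2476807| = 8993.

8993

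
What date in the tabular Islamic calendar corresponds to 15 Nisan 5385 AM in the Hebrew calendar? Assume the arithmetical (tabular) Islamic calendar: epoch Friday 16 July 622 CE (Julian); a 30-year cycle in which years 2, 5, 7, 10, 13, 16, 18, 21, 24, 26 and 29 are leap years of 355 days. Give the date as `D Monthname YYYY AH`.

14 Rajab 1034 AH

Both dates share Julian Day Number 2314691; in the tabular Islamic calendar that is 14 Rajab 1034 AH.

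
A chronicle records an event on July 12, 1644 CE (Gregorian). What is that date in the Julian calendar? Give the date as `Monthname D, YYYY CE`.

July 2, 1644 CE

At this point the Julian calendar is 10 days behind the Gregorian.
12 July 1644 Gregorian − 10 days → 2 July 1644 Julian.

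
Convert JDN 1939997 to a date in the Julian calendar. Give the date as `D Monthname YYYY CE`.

The proleptic Gregorian equivalent of JDN 1939997 is 6 June 599.
In the Julian calendar that day is 4 June 599 CE.

4 June 599 CE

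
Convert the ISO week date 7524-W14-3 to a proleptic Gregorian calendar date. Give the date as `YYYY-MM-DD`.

ISO week 1 of 7524 is the week containing the first Thursday of 7524.
Week 14, day 3 (Wednesday) lands on 7524-04-02.

7524-04-02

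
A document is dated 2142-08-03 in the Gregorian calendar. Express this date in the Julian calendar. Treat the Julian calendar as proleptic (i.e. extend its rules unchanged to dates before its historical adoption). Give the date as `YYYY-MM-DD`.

2142-07-20

The Julian–Gregorian offset here is 14 days (Julian trailing).
3 August 2142 Gregorian − 14 days → 20 July 2142 Julian.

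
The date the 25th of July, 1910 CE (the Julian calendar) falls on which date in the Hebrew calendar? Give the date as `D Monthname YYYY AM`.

2 Av 5670 AM

The source date corresponds to 7 August 1910 in the Gregorian calendar (JDN 2418891).
That day falls on 2 Av 5670 AM in the Hebrew calendar.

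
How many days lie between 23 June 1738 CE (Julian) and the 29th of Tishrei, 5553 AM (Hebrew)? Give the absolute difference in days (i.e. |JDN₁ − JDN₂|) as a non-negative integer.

19827

JDN of the first date = 2356036.
JDN of the second date = 2375863.
|2375863 − 2356036| = 19827.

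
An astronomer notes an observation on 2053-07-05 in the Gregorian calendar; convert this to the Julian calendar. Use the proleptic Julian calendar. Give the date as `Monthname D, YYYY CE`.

At this point the Julian calendar is 13 days behind the Gregorian.
5 July 2053 Gregorian − 13 days → 22 June 2053 Julian.

June 22, 2053 CE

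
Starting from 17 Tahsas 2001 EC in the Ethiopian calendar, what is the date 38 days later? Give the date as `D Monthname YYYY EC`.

The starting date is JDN 2454827; 2454827 + 38 = 2454865.
JDN 2454865 corresponds to 25 Tir 2001 EC.

25 Tir 2001 EC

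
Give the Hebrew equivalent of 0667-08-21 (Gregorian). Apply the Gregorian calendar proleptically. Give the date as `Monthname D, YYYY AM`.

Both dates share Julian Day Number 1964909; in the Hebrew calendar that is 22 Av 4427 AM.

Av 22, 4427 AM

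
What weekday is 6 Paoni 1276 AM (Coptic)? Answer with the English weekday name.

Equivalently 10 June 1560 Gregorian, JDN 2290999.
2290999 ≡ 4 (mod 7); counting from Monday = 0 gives Friday.

Friday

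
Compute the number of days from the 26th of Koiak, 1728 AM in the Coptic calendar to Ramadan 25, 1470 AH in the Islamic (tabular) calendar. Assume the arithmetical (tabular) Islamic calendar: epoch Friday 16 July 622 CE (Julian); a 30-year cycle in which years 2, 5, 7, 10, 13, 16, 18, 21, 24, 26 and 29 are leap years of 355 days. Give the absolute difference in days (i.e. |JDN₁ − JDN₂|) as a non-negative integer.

JDN of the first date = 2455932.
JDN of the second date = 2469265.
|2469265 − 2455932| = 13333.

13333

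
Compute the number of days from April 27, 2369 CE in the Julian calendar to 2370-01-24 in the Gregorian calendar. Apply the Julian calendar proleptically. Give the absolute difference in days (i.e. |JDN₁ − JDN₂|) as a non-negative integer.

First date → JDN 2586452; second date → JDN 2586708.
The interval is |2586452 − 2586708| = 256 days.

256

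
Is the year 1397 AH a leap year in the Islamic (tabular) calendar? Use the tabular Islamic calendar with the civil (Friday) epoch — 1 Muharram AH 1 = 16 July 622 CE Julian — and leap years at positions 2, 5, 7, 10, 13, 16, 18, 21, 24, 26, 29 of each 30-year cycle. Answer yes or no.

Year 1397 AH is year 17 of its 30-year cycle; leap positions are 2, 5, 7, 10, 13, 16, 18, 21, 24, 26, 29, so it is a common year (354 days).

no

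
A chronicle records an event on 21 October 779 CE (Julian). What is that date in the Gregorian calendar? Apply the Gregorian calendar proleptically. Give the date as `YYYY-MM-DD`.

0779-10-25

The Julian–Gregorian offset here is 4 days (Julian trailing).
21 October 779 Julian + 4 days → 25 October 779 Gregorian.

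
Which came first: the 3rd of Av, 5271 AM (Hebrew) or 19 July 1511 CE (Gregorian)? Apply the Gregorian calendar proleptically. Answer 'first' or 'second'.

Converting both to JDN: 2273159 vs 2273140; the smaller is the second.

second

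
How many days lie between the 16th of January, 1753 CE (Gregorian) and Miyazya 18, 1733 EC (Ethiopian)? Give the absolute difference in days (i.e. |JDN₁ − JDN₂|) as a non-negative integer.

4285

JDN of the first date = 2361346.
JDN of the second date = 2357061.
|2357061 − 2361346| = 4285.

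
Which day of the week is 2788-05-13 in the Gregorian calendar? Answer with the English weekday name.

Since JDN mod 7 = 4 (0 = Monday), the day is Friday.

Friday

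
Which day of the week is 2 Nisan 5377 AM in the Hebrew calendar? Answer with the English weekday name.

This is JDN 2311754 (7 April 1617 Gregorian).
JDN 2311754 mod 7 = 4, and JDN 0 was a Monday, so this is a Friday.

Friday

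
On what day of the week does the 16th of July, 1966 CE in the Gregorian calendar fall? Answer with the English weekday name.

Since JDN mod 7 = 5 (0 = Monday), the day is Saturday.

Saturday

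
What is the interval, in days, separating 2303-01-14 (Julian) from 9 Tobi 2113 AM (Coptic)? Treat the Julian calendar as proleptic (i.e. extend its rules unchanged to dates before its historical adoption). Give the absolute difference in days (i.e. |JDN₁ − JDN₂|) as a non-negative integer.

34324

First date → JDN 2562242; second date → JDN 2596566.
The interval is |2562242 − 2596566| = 34324 days.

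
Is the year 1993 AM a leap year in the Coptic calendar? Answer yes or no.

1993 mod 4 = 1; in the Coptic calendar a year is leap when year mod 4 = 3, so it is a common year.

no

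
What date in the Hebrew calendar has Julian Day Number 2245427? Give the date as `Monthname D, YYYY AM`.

Av 29, 5195 AM

JDN 2245427 is 2 September 1435 in the proleptic Gregorian calendar.
In the Hebrew calendar that day is Av 29, 5195 AM.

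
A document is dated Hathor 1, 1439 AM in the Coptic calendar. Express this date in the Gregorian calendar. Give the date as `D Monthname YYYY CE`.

8 November 1722 CE

Both dates share Julian Day Number 2350319; in the Gregorian calendar that is 8 November 1722 CE.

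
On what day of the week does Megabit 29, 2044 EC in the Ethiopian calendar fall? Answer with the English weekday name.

Equivalently 7 April 2052 Gregorian, JDN 2470635.
JDN 2470635 mod 7 = 6, and JDN 0 was a Monday, so this is a Sunday.

Sunday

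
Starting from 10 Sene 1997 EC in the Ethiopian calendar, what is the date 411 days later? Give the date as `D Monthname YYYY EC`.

JDN of 10 Sene 1997 EC = 2453539.
2453539 + 411 = 2453950.
JDN 2453950 in the Ethiopian calendar is 26 Hamle 1998 EC.

26 Hamle 1998 EC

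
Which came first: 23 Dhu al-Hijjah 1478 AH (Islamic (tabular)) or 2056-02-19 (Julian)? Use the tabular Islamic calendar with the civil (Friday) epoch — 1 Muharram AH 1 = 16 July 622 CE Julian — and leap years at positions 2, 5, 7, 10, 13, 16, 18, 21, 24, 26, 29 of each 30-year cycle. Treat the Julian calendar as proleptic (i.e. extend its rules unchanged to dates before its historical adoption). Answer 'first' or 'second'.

second

First date → JDN 2472187; second date → JDN 2472061.
JDN 2472061 < JDN 2472187, so the second date is earlier.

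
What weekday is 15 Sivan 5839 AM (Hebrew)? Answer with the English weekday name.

Wednesday

In the Gregorian calendar this is 14 June 2079 (JDN 2480564).
2480564 ≡ 2 (mod 7); counting from Monday = 0 gives Wednesday.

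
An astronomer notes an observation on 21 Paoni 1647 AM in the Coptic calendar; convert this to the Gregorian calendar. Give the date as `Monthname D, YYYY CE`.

Julian Day Number of the source date = 2426521.
Converting JDN 2426521 to the Gregorian calendar gives 28 June 1931 CE.

June 28, 1931 CE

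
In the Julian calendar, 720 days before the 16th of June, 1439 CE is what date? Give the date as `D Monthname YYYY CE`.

The starting date is JDN 2246819; 2246819 − 720 = 2246099.
JDN 2246099 corresponds to 26 June 1437 CE.

26 June 1437 CE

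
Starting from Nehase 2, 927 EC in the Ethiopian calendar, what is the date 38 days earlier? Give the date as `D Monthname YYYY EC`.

24 Sene 927 EC

JDN of Nehase 2, 927 EC = 2062773.
2062773 − 38 = 2062735.
JDN 2062735 in the Ethiopian calendar is 24 Sene 927 EC.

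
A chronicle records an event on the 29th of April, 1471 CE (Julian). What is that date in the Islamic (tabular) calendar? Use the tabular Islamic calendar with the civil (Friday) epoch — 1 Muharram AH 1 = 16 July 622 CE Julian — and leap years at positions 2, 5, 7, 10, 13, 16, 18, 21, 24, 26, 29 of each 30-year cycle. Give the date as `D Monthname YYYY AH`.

Both dates share Julian Day Number 2258459; in the tabular Islamic calendar that is 9 Dhu al-Qa'dah 875 AH.

9 Dhu al-Qa'dah 875 AH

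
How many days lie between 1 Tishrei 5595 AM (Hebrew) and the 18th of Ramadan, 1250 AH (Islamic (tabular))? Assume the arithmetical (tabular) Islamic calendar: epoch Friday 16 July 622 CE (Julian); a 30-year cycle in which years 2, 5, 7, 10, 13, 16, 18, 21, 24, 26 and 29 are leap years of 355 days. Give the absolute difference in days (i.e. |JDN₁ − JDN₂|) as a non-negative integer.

106

JDN of the first date = 2391191.
JDN of the second date = 2391297.
|2391297 − 2391191| = 106.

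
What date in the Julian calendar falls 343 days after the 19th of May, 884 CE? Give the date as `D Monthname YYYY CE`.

27 April 885 CE

Counting 343 days forward from JDN 2044078 reaches JDN 2044421, which is 27 April 885 CE.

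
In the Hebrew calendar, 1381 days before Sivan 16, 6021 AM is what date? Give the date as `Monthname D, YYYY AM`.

Counting 1381 days back from JDN 2547039 reaches JDN 2545658, which is Elul 23, 6017 AM.

Elul 23, 6017 AM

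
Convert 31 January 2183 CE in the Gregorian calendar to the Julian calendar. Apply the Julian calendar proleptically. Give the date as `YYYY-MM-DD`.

For dates in this range the Gregorian date is 14 days ahead of the Julian.
31 January 2183 Gregorian − 14 days → 17 January 2183 Julian.

2183-01-17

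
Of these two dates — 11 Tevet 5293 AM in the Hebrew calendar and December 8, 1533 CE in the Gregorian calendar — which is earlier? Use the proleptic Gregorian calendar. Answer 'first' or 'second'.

first

First date → JDN 2280964; second date → JDN 2281318.
JDN 2280964 < JDN 2281318, so the first date is earlier.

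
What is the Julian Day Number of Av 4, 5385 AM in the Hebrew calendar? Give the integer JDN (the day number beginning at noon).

2314798

In the Gregorian calendar the same day is 7 August 1625.
JDN 2451545 is 1 January 2000 CE (Gregorian); the target day is −136747 days from there, so JDN = 2314798.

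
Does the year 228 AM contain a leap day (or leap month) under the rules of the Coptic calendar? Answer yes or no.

228 mod 4 = 0; in the Coptic calendar a year is leap when year mod 4 = 3, so it is a common year.

no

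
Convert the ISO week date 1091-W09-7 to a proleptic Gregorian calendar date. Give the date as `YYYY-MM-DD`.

ISO week 1 of 1091 is the week containing the first Thursday of 1091.
Week 9, day 7 (Sunday) lands on 1091-03-01.

1091-03-01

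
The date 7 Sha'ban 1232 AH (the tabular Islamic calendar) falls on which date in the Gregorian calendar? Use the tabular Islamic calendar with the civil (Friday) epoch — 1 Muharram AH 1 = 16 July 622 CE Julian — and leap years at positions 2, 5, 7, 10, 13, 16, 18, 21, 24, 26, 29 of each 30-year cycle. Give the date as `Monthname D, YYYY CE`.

Julian Day Number of the source date = 2384878.
Converting JDN 2384878 to the Gregorian calendar gives 22 June 1817 CE.

June 22, 1817 CE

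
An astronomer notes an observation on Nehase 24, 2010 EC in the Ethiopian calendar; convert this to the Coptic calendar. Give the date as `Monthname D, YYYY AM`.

Mesori 24, 1734 AM

Both dates share Julian Day Number 2458361; in the Coptic calendar that is 24 Mesori 1734 AM.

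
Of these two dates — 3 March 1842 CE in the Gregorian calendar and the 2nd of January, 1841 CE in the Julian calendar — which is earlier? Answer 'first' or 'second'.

The two dates have Julian Day Numbers 2393898 and 2393485 respectively.
Since 2393485 < 2393898, the second date comes first.

second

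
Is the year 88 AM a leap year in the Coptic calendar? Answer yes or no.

no

88 mod 4 = 0; in the Coptic calendar a year is leap when year mod 4 = 3, so it is a common year.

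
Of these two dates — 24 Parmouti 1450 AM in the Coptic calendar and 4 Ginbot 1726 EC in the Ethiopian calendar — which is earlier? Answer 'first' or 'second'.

first

Converting both to JDN: 2354510 vs 2354520; the smaller is the first.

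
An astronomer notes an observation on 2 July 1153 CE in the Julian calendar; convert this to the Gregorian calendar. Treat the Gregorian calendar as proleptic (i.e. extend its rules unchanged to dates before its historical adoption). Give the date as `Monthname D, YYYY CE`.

July 9, 1153 CE

The Julian–Gregorian offset here is 7 days (Julian trailing).
2 July 1153 Julian + 7 days → 9 July 1153 Gregorian.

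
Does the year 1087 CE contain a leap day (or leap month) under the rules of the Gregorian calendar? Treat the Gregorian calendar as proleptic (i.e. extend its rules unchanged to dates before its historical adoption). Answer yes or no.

no

1087 is not divisible by 4, so it is a common year.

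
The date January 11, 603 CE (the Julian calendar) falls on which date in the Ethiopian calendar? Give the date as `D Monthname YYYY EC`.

16 Tir 595 EC

Julian Day Number of the source date = 1941314.
Converting JDN 1941314 to the Ethiopian calendar gives 16 Tir 595 EC.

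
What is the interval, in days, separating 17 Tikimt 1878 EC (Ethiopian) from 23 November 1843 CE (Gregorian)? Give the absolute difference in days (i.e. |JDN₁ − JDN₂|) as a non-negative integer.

15313

JDN of the first date = 2409841.
JDN of the second date = 2394528.
|2394528 − 2409841| = 15313.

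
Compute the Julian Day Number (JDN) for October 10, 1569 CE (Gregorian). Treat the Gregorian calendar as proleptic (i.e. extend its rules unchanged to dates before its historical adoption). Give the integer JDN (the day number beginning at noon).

2294408

JDN 2400001 is 17 November 1858 CE (Gregorian), MJD 0; the target day is −105593 days from there, so JDN = 2294408.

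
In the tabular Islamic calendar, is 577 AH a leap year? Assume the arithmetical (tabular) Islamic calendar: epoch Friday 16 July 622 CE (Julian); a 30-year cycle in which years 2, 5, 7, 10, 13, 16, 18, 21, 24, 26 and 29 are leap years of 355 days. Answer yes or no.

Year 577 AH is year 7 of its 30-year cycle; leap positions are 2, 5, 7, 10, 13, 16, 18, 21, 24, 26, 29, so it is a leap year (355 days).

yes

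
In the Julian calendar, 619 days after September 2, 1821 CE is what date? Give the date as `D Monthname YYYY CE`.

14 May 1823 CE

Counting 619 days forward from JDN 2386423 reaches JDN 2387042, which is 14 May 1823 CE.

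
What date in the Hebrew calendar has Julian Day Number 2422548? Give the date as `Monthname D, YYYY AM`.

The Gregorian equivalent of JDN 2422548 is 11 August 1920.
In the Hebrew calendar that day is Av 27, 5680 AM.

Av 27, 5680 AM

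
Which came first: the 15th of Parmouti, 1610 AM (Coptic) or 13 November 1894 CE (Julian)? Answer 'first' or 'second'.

first

First date → JDN 2412941; second date → JDN 2413158.
JDN 2412941 < JDN 2413158, so the first date is earlier.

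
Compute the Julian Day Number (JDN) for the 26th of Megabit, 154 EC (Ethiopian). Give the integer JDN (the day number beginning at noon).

In the proleptic Gregorian calendar the same day is 21 March 162.
JDN 2451545 is 1 January 2000 CE (Gregorian); the target day is −671236 days from there, so JDN = 1780309.

1780309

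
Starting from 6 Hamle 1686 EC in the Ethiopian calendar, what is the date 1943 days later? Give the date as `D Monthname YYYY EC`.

27 Tikimt 1692 EC

Counting 1943 days forward from JDN 2339972 reaches JDN 2341915, which is 27 Tikimt 1692 EC.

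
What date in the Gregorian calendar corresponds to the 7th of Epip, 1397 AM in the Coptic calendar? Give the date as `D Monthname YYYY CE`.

11 July 1681 CE

Both dates share Julian Day Number 2335225; in the Gregorian calendar that is 11 July 1681 CE.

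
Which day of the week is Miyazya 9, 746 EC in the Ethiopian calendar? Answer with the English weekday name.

Thursday

Equivalently 8 April 754 Gregorian, JDN 1996550.
1996550 ≡ 3 (mod 7); counting from Monday = 0 gives Thursday.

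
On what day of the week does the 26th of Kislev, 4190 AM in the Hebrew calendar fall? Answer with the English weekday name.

Monday

In the proleptic Gregorian calendar this is 10 December 429 (JDN 1878093).
JDN 1878093 mod 7 = 0, and JDN 0 was a Monday, so this is a Monday.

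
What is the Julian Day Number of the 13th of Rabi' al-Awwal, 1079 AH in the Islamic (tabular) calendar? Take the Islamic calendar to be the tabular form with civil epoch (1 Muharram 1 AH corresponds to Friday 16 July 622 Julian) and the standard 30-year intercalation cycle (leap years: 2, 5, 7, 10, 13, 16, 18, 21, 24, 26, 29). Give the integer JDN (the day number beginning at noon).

2330518

Equivalently 21 August 1668 (Gregorian).
JDN 2299161 is 15 October 1582 CE (Gregorian); the target day is +31357 days from there, so JDN = 2330518.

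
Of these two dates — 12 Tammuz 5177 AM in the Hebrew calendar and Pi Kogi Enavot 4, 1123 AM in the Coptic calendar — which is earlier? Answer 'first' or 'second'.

Converting both to JDN: 2238794 vs 2235203; the smaller is the second.

second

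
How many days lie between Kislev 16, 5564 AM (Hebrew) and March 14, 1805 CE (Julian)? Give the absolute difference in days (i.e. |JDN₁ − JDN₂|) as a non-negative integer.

481

JDN of the first date = 2379926.
JDN of the second date = 2380407.
|2380407 − 2379926| = 481.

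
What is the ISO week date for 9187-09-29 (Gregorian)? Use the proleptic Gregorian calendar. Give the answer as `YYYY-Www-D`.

9187-W40-2

The weekday is Tuesday (ISO weekday 2).
That Tuesday belongs to ISO week 40 of ISO year 9187.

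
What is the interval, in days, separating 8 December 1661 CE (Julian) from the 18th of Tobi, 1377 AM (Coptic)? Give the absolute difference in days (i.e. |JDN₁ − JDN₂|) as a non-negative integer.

First date → JDN 2328080; second date → JDN 2327751.
The interval is |2328080 − 2327751| = 329 days.

329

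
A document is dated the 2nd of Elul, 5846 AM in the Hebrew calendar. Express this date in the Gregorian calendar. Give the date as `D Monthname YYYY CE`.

12 August 2086 CE

Julian Day Number of the source date = 2483180.
Converting JDN 2483180 to the Gregorian calendar gives 12 August 2086 CE.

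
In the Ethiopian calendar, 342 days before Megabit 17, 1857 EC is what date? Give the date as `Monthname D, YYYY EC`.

The starting date is JDN 2402321; 2402321 − 342 = 2401979.
JDN 2401979 corresponds to Miyazya 10, 1856 EC.

Miyazya 10, 1856 EC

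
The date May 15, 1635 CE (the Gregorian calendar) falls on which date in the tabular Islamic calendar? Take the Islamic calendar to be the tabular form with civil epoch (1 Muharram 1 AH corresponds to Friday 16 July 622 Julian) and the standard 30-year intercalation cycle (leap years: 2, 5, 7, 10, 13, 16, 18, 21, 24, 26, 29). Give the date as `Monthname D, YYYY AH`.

Dhu al-Qa'dah 28, 1044 AH

Both dates share Julian Day Number 2318366; in the tabular Islamic calendar that is 28 Dhu al-Qa'dah 1044 AH.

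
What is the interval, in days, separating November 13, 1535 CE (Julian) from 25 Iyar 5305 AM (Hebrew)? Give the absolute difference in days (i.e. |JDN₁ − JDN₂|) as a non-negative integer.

First date → JDN 2282033; second date → JDN 2285496.
The interval is |2282033 − 2285496| = 3463 days.

3463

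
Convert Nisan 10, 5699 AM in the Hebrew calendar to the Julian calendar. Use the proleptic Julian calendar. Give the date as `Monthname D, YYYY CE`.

March 17, 1939 CE

Both dates share Julian Day Number 2429353; in the Julian calendar that is 17 March 1939 CE.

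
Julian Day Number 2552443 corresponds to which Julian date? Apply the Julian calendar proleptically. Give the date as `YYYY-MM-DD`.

JDN 2552443 is 1 April 2276 in the Gregorian calendar.
In the Julian calendar that day is 2276-03-17.

2276-03-17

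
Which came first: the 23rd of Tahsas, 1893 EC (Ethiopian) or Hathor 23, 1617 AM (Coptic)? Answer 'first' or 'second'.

second

Converting both to JDN: 2415386 vs 2415356; the smaller is the second.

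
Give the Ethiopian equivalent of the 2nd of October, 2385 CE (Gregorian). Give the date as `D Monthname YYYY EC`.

Julian Day Number of the source date = 2592438.
Converting JDN 2592438 to the Ethiopian calendar gives 19 Meskerem 2378 EC.

19 Meskerem 2378 EC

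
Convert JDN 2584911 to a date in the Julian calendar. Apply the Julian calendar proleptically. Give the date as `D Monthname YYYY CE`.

6 February 2365 CE

JDN 2584911 is 22 February 2365 in the Gregorian calendar.
In the Julian calendar that day is 6 February 2365 CE.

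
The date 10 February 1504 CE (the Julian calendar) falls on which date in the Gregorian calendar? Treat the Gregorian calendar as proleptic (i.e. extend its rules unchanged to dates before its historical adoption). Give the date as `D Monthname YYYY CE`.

20 February 1504 CE

At this point the Julian calendar is 10 days behind the Gregorian.
10 February 1504 Julian + 10 days → 20 February 1504 Gregorian.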